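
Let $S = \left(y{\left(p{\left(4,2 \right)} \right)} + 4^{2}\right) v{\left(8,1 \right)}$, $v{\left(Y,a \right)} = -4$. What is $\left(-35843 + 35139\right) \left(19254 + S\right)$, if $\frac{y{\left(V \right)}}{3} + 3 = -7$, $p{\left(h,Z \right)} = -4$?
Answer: $-13594240$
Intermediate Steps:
$y{\left(V \right)} = -30$ ($y{\left(V \right)} = -9 + 3 \left(-7\right) = -9 - 21 = -30$)
$S = 56$ ($S = \left(-30 + 4^{2}\right) \left(-4\right) = \left(-30 + 16\right) \left(-4\right) = \left(-14\right) \left(-4\right) = 56$)
$\left(-35843 + 35139\right) \left(19254 + S\right) = \left(-35843 + 35139\right) \left(19254 + 56\right) = \left(-704\right) 19310 = -13594240$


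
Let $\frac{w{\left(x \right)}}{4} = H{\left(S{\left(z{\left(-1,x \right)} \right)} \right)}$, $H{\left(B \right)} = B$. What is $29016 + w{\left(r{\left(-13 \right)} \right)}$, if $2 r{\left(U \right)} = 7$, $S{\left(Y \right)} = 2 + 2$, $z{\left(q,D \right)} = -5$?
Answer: $29032$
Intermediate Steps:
$S{\left(Y \right)} = 4$
$r{\left(U \right)} = \frac{7}{2}$ ($r{\left(U \right)} = \frac{1}{2} \cdot 7 = \frac{7}{2}$)
$w{\left(x \right)} = 16$ ($w{\left(x \right)} = 4 \cdot 4 = 16$)
$29016 + w{\left(r{\left(-13 \right)} \right)} = 29016 + 16 = 29032$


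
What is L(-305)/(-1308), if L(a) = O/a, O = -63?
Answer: -21/132980 ≈ -0.00015792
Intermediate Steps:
L(a) = -63/a
L(-305)/(-1308) = -63/(-305)/(-1308) = -63*(-1/305)*(-1/1308) = (63/305)*(-1/1308) = -21/132980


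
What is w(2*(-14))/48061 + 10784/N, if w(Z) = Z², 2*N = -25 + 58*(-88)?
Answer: -1032558512/246504869 ≈ -4.1888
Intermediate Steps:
N = -5129/2 (N = (-25 + 58*(-88))/2 = (-25 - 5104)/2 = (½)*(-5129) = -5129/2 ≈ -2564.5)
w(2*(-14))/48061 + 10784/N = (2*(-14))²/48061 + 10784/(-5129/2) = (-28)²*(1/48061) + 10784*(-2/5129) = 784*(1/48061) - 21568/5129 = 784/48061 - 21568/5129 = -1032558512/246504869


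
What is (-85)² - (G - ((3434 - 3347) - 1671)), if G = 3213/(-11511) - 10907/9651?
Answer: 69647806649/12343629 ≈ 5642.4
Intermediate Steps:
G = -17395460/12343629 (G = 3213*(-1/11511) - 10907*1/9651 = -357/1279 - 10907/9651 = -17395460/12343629 ≈ -1.4093)
(-85)² - (G - ((3434 - 3347) - 1671)) = (-85)² - (-17395460/12343629 - ((3434 - 3347) - 1671)) = 7225 - (-17395460/12343629 - (87 - 1671)) = 7225 - (-17395460/12343629 - 1*(-1584)) = 7225 - (-17395460/12343629 + 1584) = 7225 - 1*19534912876/12343629 = 7225 - 19534912876/12343629 = 69647806649/12343629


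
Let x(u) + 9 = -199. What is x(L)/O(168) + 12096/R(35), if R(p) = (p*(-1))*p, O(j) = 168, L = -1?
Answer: -5834/525 ≈ -11.112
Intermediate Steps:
x(u) = -208 (x(u) = -9 - 199 = -208)
R(p) = -p² (R(p) = (-p)*p = -p²)
x(L)/O(168) + 12096/R(35) = -208/168 + 12096/((-1*35²)) = -208*1/168 + 12096/((-1*1225)) = -26/21 + 12096/(-1225) = -26/21 + 12096*(-1/1225) = -26/21 - 1728/175 = -5834/525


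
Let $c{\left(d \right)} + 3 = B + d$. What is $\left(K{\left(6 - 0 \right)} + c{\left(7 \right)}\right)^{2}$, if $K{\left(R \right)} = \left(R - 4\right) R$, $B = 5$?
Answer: $441$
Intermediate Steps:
$K{\left(R \right)} = R \left(-4 + R\right)$ ($K{\left(R \right)} = \left(-4 + R\right) R = R \left(-4 + R\right)$)
$c{\left(d \right)} = 2 + d$ ($c{\left(d \right)} = -3 + \left(5 + d\right) = 2 + d$)
$\left(K{\left(6 - 0 \right)} + c{\left(7 \right)}\right)^{2} = \left(\left(6 - 0\right) \left(-4 + \left(6 - 0\right)\right) + \left(2 + 7\right)\right)^{2} = \left(\left(6 + 0\right) \left(-4 + \left(6 + 0\right)\right) + 9\right)^{2} = \left(6 \left(-4 + 6\right) + 9\right)^{2} = \left(6 \cdot 2 + 9\right)^{2} = \left(12 + 9\right)^{2} = 21^{2} = 441$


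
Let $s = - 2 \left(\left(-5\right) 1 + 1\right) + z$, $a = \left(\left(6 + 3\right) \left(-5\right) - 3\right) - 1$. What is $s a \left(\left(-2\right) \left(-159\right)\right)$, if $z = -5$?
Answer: $-46746$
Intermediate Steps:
$a = -49$ ($a = \left(9 \left(-5\right) - 3\right) - 1 = \left(-45 - 3\right) - 1 = -48 - 1 = -49$)
$s = 3$ ($s = - 2 \left(\left(-5\right) 1 + 1\right) - 5 = - 2 \left(-5 + 1\right) - 5 = \left(-2\right) \left(-4\right) - 5 = 8 - 5 = 3$)
$s a \left(\left(-2\right) \left(-159\right)\right) = 3 \left(-49\right) \left(\left(-2\right) \left(-159\right)\right) = \left(-147\right) 318 = -46746$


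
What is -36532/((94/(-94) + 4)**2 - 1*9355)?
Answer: 18266/4673 ≈ 3.9088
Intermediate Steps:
-36532/((94/(-94) + 4)**2 - 1*9355) = -36532/((94*(-1/94) + 4)**2 - 9355) = -36532/((-1 + 4)**2 - 9355) = -36532/(3**2 - 9355) = -36532/(9 - 9355) = -36532/(-9346) = -36532*(-1/9346) = 18266/4673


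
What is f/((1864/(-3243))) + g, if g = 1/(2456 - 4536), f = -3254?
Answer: 2743707487/484640 ≈ 5661.3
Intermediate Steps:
g = -1/2080 (g = 1/(-2080) = -1/2080 ≈ -0.00048077)
f/((1864/(-3243))) + g = -3254/(1864/(-3243)) - 1/2080 = -3254/(1864*(-1/3243)) - 1/2080 = -3254/(-1864/3243) - 1/2080 = -3254*(-3243/1864) - 1/2080 = 5276361/932 - 1/2080 = 2743707487/484640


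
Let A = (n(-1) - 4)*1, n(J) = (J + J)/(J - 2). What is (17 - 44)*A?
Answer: 90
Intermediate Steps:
n(J) = 2*J/(-2 + J) (n(J) = (2*J)/(-2 + J) = 2*J/(-2 + J))
A = -10/3 (A = (2*(-1)/(-2 - 1) - 4)*1 = (2*(-1)/(-3) - 4)*1 = (2*(-1)*(-⅓) - 4)*1 = (⅔ - 4)*1 = -10/3*1 = -10/3 ≈ -3.3333)
(17 - 44)*A = (17 - 44)*(-10/3) = -27*(-10/3) = 90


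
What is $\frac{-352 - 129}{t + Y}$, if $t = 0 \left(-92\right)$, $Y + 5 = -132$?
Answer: $\frac{481}{137} \approx 3.5109$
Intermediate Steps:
$Y = -137$ ($Y = -5 - 132 = -137$)
$t = 0$
$\frac{-352 - 129}{t + Y} = \frac{-352 - 129}{0 - 137} = - \frac{481}{-137} = \left(-481\right) \left(- \frac{1}{137}\right) = \frac{481}{137}$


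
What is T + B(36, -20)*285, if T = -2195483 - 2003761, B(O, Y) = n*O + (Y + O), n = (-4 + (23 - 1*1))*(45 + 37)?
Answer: 10949076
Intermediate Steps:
n = 1476 (n = (-4 + (23 - 1))*82 = (-4 + 22)*82 = 18*82 = 1476)
B(O, Y) = Y + 1477*O (B(O, Y) = 1476*O + (Y + O) = 1476*O + (O + Y) = Y + 1477*O)
T = -4199244
T + B(36, -20)*285 = -4199244 + (-20 + 1477*36)*285 = -4199244 + (-20 + 53172)*285 = -4199244 + 53152*285 = -4199244 + 15148320 = 10949076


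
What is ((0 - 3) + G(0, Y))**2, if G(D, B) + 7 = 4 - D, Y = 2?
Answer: 36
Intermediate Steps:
G(D, B) = -3 - D (G(D, B) = -7 + (4 - D) = -3 - D)
((0 - 3) + G(0, Y))**2 = ((0 - 3) + (-3 - 1*0))**2 = (-3 + (-3 + 0))**2 = (-3 - 3)**2 = (-6)**2 = 36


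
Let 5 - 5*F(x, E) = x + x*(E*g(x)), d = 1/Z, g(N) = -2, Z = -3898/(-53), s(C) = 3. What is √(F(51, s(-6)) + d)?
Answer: √790315602/3898 ≈ 7.2120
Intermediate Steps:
Z = 3898/53 (Z = -3898*(-1/53) = 3898/53 ≈ 73.547)
d = 53/3898 (d = 1/(3898/53) = 53/3898 ≈ 0.013597)
F(x, E) = 1 - x/5 + 2*E*x/5 (F(x, E) = 1 - (x + x*(E*(-2)))/5 = 1 - (x + x*(-2*E))/5 = 1 - (x - 2*E*x)/5 = 1 + (-x/5 + 2*E*x/5) = 1 - x/5 + 2*E*x/5)
√(F(51, s(-6)) + d) = √((1 - ⅕*51 + (⅖)*3*51) + 53/3898) = √((1 - 51/5 + 306/5) + 53/3898) = √(52 + 53/3898) = √(202749/3898) = √790315602/3898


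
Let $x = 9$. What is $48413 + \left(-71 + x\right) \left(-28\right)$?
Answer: $50149$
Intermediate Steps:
$48413 + \left(-71 + x\right) \left(-28\right) = 48413 + \left(-71 + 9\right) \left(-28\right) = 48413 - -1736 = 48413 + 1736 = 50149$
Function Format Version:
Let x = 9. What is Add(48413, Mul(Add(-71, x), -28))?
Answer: 50149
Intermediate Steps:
Add(48413, Mul(Add(-71, x), -28)) = Add(48413, Mul(Add(-71, 9), -28)) = Add(48413, Mul(-62, -28)) = Add(48413, 1736) = 50149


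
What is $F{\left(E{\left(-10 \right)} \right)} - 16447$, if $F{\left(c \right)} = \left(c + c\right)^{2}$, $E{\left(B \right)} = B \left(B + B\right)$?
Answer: $143553$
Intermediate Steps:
$E{\left(B \right)} = 2 B^{2}$ ($E{\left(B \right)} = B 2 B = 2 B^{2}$)
$F{\left(c \right)} = 4 c^{2}$ ($F{\left(c \right)} = \left(2 c\right)^{2} = 4 c^{2}$)
$F{\left(E{\left(-10 \right)} \right)} - 16447 = 4 \left(2 \left(-10\right)^{2}\right)^{2} - 16447 = 4 \left(2 \cdot 100\right)^{2} - 16447 = 4 \cdot 200^{2} - 16447 = 4 \cdot 40000 - 16447 = 160000 - 16447 = 143553$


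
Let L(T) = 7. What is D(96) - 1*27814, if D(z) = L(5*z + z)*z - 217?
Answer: -27359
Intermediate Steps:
D(z) = -217 + 7*z (D(z) = 7*z - 217 = -217 + 7*z)
D(96) - 1*27814 = (-217 + 7*96) - 1*27814 = (-217 + 672) - 27814 = 455 - 27814 = -27359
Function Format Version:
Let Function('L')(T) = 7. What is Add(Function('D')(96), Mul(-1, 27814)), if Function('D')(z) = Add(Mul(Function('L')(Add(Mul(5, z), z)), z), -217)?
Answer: -27359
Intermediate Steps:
Function('D')(z) = Add(-217, Mul(7, z)) (Function('D')(z) = Add(Mul(7, z), -217) = Add(-217, Mul(7, z)))
Add(Function('D')(96), Mul(-1, 27814)) = Add(Add(-217, Mul(7, 96)), Mul(-1, 27814)) = Add(Add(-217, 672), -27814) = Add(455, -27814) = -27359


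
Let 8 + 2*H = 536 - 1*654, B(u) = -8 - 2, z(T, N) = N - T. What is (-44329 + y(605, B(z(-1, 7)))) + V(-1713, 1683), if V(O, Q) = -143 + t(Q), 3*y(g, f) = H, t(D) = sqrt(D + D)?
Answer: -44493 + 3*sqrt(374) ≈ -44435.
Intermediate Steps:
B(u) = -10
t(D) = sqrt(2)*sqrt(D) (t(D) = sqrt(2*D) = sqrt(2)*sqrt(D))
H = -63 (H = -4 + (536 - 1*654)/2 = -4 + (536 - 654)/2 = -4 + (1/2)*(-118) = -4 - 59 = -63)
y(g, f) = -21 (y(g, f) = (1/3)*(-63) = -21)
V(O, Q) = -143 + sqrt(2)*sqrt(Q)
(-44329 + y(605, B(z(-1, 7)))) + V(-1713, 1683) = (-44329 - 21) + (-143 + sqrt(2)*sqrt(1683)) = -44350 + (-143 + sqrt(2)*(3*sqrt(187))) = -44350 + (-143 + 3*sqrt(374)) = -44493 + 3*sqrt(374)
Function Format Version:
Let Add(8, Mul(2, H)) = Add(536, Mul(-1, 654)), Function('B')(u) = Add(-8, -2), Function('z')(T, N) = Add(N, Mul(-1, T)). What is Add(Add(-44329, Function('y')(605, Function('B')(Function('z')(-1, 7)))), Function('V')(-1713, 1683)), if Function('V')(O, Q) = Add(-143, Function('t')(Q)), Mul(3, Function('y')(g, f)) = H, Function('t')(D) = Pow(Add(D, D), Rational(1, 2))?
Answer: Add(-44493, Mul(3, Pow(374, Rational(1, 2)))) ≈ -44435.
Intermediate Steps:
Function('B')(u) = -10
Function('t')(D) = Mul(Pow(2, Rational(1, 2)), Pow(D, Rational(1, 2))) (Function('t')(D) = Pow(Mul(2, D), Rational(1, 2)) = Mul(Pow(2, Rational(1, 2)), Pow(D, Rational(1, 2))))
H = -63 (H = Add(-4, Mul(Rational(1, 2), Add(536, Mul(-1, 654)))) = Add(-4, Mul(Rational(1, 2), Add(536, -654))) = Add(-4, Mul(Rational(1, 2), -118)) = Add(-4, -59) = -63)
Function('y')(g, f) = -21 (Function('y')(g, f) = Mul(Rational(1, 3), -63) = -21)
Function('V')(O, Q) = Add(-143, Mul(Pow(2, Rational(1, 2)), Pow(Q, Rational(1, 2))))
Add(Add(-44329, Function('y')(605, Function('B')(Function('z')(-1, 7)))), Function('V')(-1713, 1683)) = Add(Add(-44329, -21), Add(-143, Mul(Pow(2, Rational(1, 2)), Pow(1683, Rational(1, 2))))) = Add(-44350, Add(-143, Mul(Pow(2, Rational(1, 2)), Mul(3, Pow(187, Rational(1, 2)))))) = Add(-44350, Add(-143, Mul(3, Pow(374, Rational(1, 2))))) = Add(-44493, Mul(3, Pow(374, Rational(1, 2))))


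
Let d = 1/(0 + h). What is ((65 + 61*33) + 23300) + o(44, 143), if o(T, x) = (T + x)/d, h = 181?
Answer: 59225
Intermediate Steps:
d = 1/181 (d = 1/(0 + 181) = 1/181 ≈ 0.0055249)
o(T, x) = 181*T + 181*x (o(T, x) = (T + x)/(1/181) = (T + x)*181 = 181*T + 181*x)
((65 + 61*33) + 23300) + o(44, 143) = ((65 + 61*33) + 23300) + (181*44 + 181*143) = ((65 + 2013) + 23300) + (7964 + 25883) = (2078 + 23300) + 33847 = 25378 + 33847 = 59225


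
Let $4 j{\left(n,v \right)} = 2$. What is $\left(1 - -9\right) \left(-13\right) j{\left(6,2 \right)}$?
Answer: $-65$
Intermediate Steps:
$j{\left(n,v \right)} = \frac{1}{2}$ ($j{\left(n,v \right)} = \frac{1}{4} \cdot 2 = \frac{1}{2}$)
$\left(1 - -9\right) \left(-13\right) j{\left(6,2 \right)} = \left(1 - -9\right) \left(-13\right) \frac{1}{2} = \left(1 + 9\right) \left(-13\right) \frac{1}{2} = 10 \left(-13\right) \frac{1}{2} = \left(-130\right) \frac{1}{2} = -65$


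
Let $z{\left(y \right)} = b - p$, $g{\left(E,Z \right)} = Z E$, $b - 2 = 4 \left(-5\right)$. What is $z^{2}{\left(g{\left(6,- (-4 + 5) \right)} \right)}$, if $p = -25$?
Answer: $49$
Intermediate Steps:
$b = -18$ ($b = 2 + 4 \left(-5\right) = 2 - 20 = -18$)
$g{\left(E,Z \right)} = E Z$
$z{\left(y \right)} = 7$ ($z{\left(y \right)} = -18 - -25 = -18 + 25 = 7$)
$z^{2}{\left(g{\left(6,- (-4 + 5) \right)} \right)} = 7^{2} = 49$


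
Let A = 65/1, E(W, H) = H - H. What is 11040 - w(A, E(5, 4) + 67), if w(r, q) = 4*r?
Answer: 10780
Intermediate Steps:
E(W, H) = 0
A = 65 (A = 65*1 = 65)
11040 - w(A, E(5, 4) + 67) = 11040 - 4*65 = 11040 - 1*260 = 11040 - 260 = 10780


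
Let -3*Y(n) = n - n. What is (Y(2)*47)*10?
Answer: 0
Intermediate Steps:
Y(n) = 0 (Y(n) = -(n - n)/3 = -⅓*0 = 0)
(Y(2)*47)*10 = (0*47)*10 = 0*10 = 0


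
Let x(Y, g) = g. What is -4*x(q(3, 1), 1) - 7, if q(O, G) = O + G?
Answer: -11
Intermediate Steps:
q(O, G) = G + O
-4*x(q(3, 1), 1) - 7 = -4*1 - 7 = -4 - 7 = -11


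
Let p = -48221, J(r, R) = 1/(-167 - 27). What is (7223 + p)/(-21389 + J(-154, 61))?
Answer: 7953612/4149467 ≈ 1.9168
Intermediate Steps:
J(r, R) = -1/194 (J(r, R) = 1/(-194) = -1/194)
(7223 + p)/(-21389 + J(-154, 61)) = (7223 - 48221)/(-21389 - 1/194) = -40998/(-4149467/194) = -40998*(-194/4149467) = 7953612/4149467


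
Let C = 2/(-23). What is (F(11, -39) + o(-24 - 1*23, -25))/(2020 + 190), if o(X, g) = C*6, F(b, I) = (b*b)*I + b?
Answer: -54148/25415 ≈ -2.1306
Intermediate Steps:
C = -2/23 (C = 2*(-1/23) = -2/23 ≈ -0.086957)
F(b, I) = b + I*b**2 (F(b, I) = b**2*I + b = I*b**2 + b = b + I*b**2)
o(X, g) = -12/23 (o(X, g) = -2/23*6 = -12/23)
(F(11, -39) + o(-24 - 1*23, -25))/(2020 + 190) = (11*(1 - 39*11) - 12/23)/(2020 + 190) = (11*(1 - 429) - 12/23)/2210 = (11*(-428) - 12/23)*(1/2210) = (-4708 - 12/23)*(1/2210) = -108296/23*1/2210 = -54148/25415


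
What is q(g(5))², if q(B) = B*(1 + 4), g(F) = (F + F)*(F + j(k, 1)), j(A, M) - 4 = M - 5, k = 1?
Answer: 62500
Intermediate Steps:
j(A, M) = -1 + M (j(A, M) = 4 + (M - 5) = 4 + (-5 + M) = -1 + M)
g(F) = 2*F² (g(F) = (F + F)*(F + (-1 + 1)) = (2*F)*(F + 0) = (2*F)*F = 2*F²)
q(B) = 5*B (q(B) = B*5 = 5*B)
q(g(5))² = (5*(2*5²))² = (5*(2*25))² = (5*50)² = 250² = 62500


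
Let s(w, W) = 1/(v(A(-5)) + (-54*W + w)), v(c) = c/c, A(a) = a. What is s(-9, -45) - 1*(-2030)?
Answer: 4916661/2422 ≈ 2030.0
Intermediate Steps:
v(c) = 1
s(w, W) = 1/(1 + w - 54*W) (s(w, W) = 1/(1 + (-54*W + w)) = 1/(1 + (w - 54*W)) = 1/(1 + w - 54*W))
s(-9, -45) - 1*(-2030) = 1/(1 - 9 - 54*(-45)) - 1*(-2030) = 1/(1 - 9 + 2430) + 2030 = 1/2422 + 2030 = 4916661/2422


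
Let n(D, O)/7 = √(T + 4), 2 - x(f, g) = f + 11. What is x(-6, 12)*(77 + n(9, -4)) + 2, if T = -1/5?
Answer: -229 - 21*√95/5 ≈ -269.94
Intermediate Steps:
T = -⅕ (T = -1*⅕ = -⅕ ≈ -0.20000)
x(f, g) = -9 - f (x(f, g) = 2 - (f + 11) = 2 - (11 + f) = 2 + (-11 - f) = -9 - f)
n(D, O) = 7*√95/5 (n(D, O) = 7*√(-⅕ + 4) = 7*√(19/5) = 7*(√95/5) = 7*√95/5)
x(-6, 12)*(77 + n(9, -4)) + 2 = (-9 - 1*(-6))*(77 + 7*√95/5) + 2 = (-9 + 6)*(77 + 7*√95/5) + 2 = -3*(77 + 7*√95/5) + 2 = (-231 - 21*√95/5) + 2 = -229 - 21*√95/5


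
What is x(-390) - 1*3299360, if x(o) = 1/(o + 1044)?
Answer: -2157781439/654 ≈ -3.2994e+6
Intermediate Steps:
x(o) = 1/(1044 + o)
x(-390) - 1*3299360 = 1/(1044 - 390) - 1*3299360 = 1/654 - 3299360 = -2157781439/654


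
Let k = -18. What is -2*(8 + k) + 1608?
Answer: 1628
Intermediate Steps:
-2*(8 + k) + 1608 = -2*(8 - 18) + 1608 = -2*(-10) + 1608 = 20 + 1608 = 1628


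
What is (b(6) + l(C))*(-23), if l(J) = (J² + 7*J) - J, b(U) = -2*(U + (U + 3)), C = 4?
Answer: -230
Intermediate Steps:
b(U) = -6 - 4*U (b(U) = -2*(U + (3 + U)) = -2*(3 + 2*U) = -6 - 4*U)
l(J) = J² + 6*J
(b(6) + l(C))*(-23) = ((-6 - 4*6) + 4*(6 + 4))*(-23) = ((-6 - 24) + 4*10)*(-23) = (-30 + 40)*(-23) = 10*(-23) = -230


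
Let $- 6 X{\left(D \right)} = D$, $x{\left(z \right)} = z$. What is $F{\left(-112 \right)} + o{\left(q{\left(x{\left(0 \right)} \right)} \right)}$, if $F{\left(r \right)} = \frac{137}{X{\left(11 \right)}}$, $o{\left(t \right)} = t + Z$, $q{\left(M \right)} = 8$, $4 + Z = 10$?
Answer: $- \frac{668}{11} \approx -60.727$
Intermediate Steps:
$Z = 6$ ($Z = -4 + 10 = 6$)
$X{\left(D \right)} = - \frac{D}{6}$
$o{\left(t \right)} = 6 + t$ ($o{\left(t \right)} = t + 6 = 6 + t$)
$F{\left(r \right)} = - \frac{822}{11}$ ($F{\left(r \right)} = \frac{137}{\left(- \frac{1}{6}\right) 11} = \frac{137}{- \frac{11}{6}} = 137 \left(- \frac{6}{11}\right) = - \frac{822}{11}$)
$F{\left(-112 \right)} + o{\left(q{\left(x{\left(0 \right)} \right)} \right)} = - \frac{822}{11} + \left(6 + 8\right) = - \frac{822}{11} + 14 = - \frac{668}{11}$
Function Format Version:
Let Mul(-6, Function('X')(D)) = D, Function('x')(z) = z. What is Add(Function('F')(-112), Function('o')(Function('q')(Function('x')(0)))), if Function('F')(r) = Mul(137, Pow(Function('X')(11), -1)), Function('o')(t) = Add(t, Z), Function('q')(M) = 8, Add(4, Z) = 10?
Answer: Rational(-668, 11) ≈ -60.727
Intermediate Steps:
Z = 6 (Z = Add(-4, 10) = 6)
Function('X')(D) = Mul(Rational(-1, 6), D)
Function('o')(t) = Add(6, t) (Function('o')(t) = Add(t, 6) = Add(6, t))
Function('F')(r) = Rational(-822, 11) (Function('F')(r) = Mul(137, Pow(Mul(Rational(-1, 6), 11), -1)) = Mul(137, Pow(Rational(-11, 6), -1)) = Mul(137, Rational(-6, 11)) = Rational(-822, 11))
Add(Function('F')(-112), Function('o')(Function('q')(Function('x')(0)))) = Add(Rational(-822, 11), Add(6, 8)) = Add(Rational(-822, 11), 14) = Rational(-668, 11)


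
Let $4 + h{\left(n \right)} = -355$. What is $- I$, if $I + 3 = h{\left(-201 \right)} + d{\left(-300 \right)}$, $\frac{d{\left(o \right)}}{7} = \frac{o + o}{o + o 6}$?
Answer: $360$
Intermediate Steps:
$h{\left(n \right)} = -359$ ($h{\left(n \right)} = -4 - 355 = -359$)
$d{\left(o \right)} = 2$ ($d{\left(o \right)} = 7 \frac{o + o}{o + o 6} = 7 \frac{2 o}{o + 6 o} = 7 \frac{2 o}{7 o} = 7 \cdot 2 o \frac{1}{7 o} = 7 \cdot \frac{2}{7} = 2$)
$I = -360$ ($I = -3 + \left(-359 + 2\right) = -3 - 357 = -360$)
$- I = \left(-1\right) \left(-360\right) = 360$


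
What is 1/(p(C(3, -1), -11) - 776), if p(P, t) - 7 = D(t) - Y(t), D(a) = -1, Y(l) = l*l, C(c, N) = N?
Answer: -1/891 ≈ -0.0011223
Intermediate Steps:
Y(l) = l**2
p(P, t) = 6 - t**2 (p(P, t) = 7 + (-1 - t**2) = 6 - t**2)
1/(p(C(3, -1), -11) - 776) = 1/((6 - 1*(-11)**2) - 776) = 1/((6 - 1*121) - 776) = 1/((6 - 121) - 776) = 1/(-115 - 776) = 1/(-891) = -1/891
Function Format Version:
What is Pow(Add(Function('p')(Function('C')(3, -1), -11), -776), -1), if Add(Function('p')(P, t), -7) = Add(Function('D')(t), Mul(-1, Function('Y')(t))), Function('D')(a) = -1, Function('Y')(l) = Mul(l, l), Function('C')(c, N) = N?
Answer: Rational(-1, 891) ≈ -0.0011223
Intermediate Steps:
Function('Y')(l) = Pow(l, 2)
Function('p')(P, t) = Add(6, Mul(-1, Pow(t, 2))) (Function('p')(P, t) = Add(7, Add(-1, Mul(-1, Pow(t, 2)))) = Add(6, Mul(-1, Pow(t, 2))))
Pow(Add(Function('p')(Function('C')(3, -1), -11), -776), -1) = Pow(Add(Add(6, Mul(-1, Pow(-11, 2))), -776), -1) = Pow(Add(Add(6, Mul(-1, 121)), -776), -1) = Pow(Add(Add(6, -121), -776), -1) = Pow(Add(-115, -776), -1) = Pow(-891, -1) = Rational(-1, 891)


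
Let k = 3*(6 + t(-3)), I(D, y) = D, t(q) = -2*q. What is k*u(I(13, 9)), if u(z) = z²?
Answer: 6084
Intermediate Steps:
k = 36 (k = 3*(6 - 2*(-3)) = 3*(6 + 6) = 3*12 = 36)
k*u(I(13, 9)) = 36*13² = 36*169 = 6084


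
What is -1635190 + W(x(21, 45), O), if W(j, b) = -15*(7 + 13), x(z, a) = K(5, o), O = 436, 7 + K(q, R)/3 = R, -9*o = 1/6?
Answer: -1635490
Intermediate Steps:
o = -1/54 (o = -⅑/6 = -⅑*⅙ = -1/54 ≈ -0.018519)
K(q, R) = -21 + 3*R
x(z, a) = -379/18 (x(z, a) = -21 + 3*(-1/54) = -21 - 1/18 = -379/18)
W(j, b) = -300 (W(j, b) = -15*20 = -300)
-1635190 + W(x(21, 45), O) = -1635190 - 300 = -1635490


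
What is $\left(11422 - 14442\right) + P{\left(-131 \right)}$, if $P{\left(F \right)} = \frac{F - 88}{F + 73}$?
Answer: $- \frac{174941}{58} \approx -3016.2$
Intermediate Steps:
$P{\left(F \right)} = \frac{-88 + F}{73 + F}$
$\left(11422 - 14442\right) + P{\left(-131 \right)} = \left(11422 - 14442\right) + \frac{-88 - 131}{73 - 131} = -3020 + \frac{1}{-58} \left(-219\right) = -3020 - - \frac{219}{58} = -3020 + \frac{219}{58} = - \frac{174941}{58}$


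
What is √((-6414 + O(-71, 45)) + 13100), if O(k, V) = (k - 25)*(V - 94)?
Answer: √11390 ≈ 106.72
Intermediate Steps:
O(k, V) = (-94 + V)*(-25 + k) (O(k, V) = (-25 + k)*(-94 + V) = (-94 + V)*(-25 + k))
√((-6414 + O(-71, 45)) + 13100) = √((-6414 + (2350 - 94*(-71) - 25*45 + 45*(-71))) + 13100) = √((-6414 + (2350 + 6674 - 1125 - 3195)) + 13100) = √((-6414 + 4704) + 13100) = √(-1710 + 13100) = √11390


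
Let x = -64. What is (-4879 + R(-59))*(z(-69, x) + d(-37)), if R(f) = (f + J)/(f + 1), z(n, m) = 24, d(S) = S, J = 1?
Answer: 63414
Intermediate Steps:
R(f) = 1 (R(f) = (f + 1)/(f + 1) = (1 + f)/(1 + f) = 1)
(-4879 + R(-59))*(z(-69, x) + d(-37)) = (-4879 + 1)*(24 - 37) = -4878*(-13) = 63414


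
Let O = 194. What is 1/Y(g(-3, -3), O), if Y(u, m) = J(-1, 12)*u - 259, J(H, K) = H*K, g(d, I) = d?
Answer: -1/223 ≈ -0.0044843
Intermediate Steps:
Y(u, m) = -259 - 12*u (Y(u, m) = (-1*12)*u - 259 = -12*u - 259 = -259 - 12*u)
1/Y(g(-3, -3), O) = 1/(-259 - 12*(-3)) = 1/(-259 + 36) = 1/(-223) = -1/223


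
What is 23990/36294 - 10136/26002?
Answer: 63977999/235929147 ≈ 0.27117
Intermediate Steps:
23990/36294 - 10136/26002 = 23990*(1/36294) - 10136*1/26002 = 11995/18147 - 5068/13001 = 63977999/235929147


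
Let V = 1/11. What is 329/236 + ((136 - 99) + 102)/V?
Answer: 361173/236 ≈ 1530.4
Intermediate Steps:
V = 1/11 ≈ 0.090909
329/236 + ((136 - 99) + 102)/V = 329/236 + ((136 - 99) + 102)/(1/11) = 329*(1/236) + (37 + 102)*11 = 329/236 + 139*11 = 329/236 + 1529 = 361173/236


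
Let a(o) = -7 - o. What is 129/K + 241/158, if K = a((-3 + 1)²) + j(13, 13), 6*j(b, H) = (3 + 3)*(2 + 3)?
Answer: -1578/79 ≈ -19.975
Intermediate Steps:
j(b, H) = 5 (j(b, H) = ((3 + 3)*(2 + 3))/6 = (6*5)/6 = (⅙)*30 = 5)
K = -6 (K = (-7 - (-3 + 1)²) + 5 = (-7 - 1*(-2)²) + 5 = (-7 - 1*4) + 5 = (-7 - 4) + 5 = -11 + 5 = -6)
129/K + 241/158 = 129/(-6) + 241/158 = 129*(-⅙) + 241*(1/158) = -43/2 + 241/158 = -1578/79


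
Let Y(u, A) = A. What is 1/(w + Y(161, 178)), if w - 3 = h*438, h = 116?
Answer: 1/50989 ≈ 1.9612e-5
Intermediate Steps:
w = 50811 (w = 3 + 116*438 = 3 + 50808 = 50811)
1/(w + Y(161, 178)) = 1/(50811 + 178) = 1/50989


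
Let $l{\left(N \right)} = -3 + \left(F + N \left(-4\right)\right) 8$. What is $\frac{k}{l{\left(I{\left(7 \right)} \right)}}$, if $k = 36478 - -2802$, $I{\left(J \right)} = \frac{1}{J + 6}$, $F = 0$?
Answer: $- \frac{510640}{71} \approx -7192.1$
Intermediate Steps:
$I{\left(J \right)} = \frac{1}{6 + J}$
$l{\left(N \right)} = -3 - 32 N$ ($l{\left(N \right)} = -3 + \left(0 + N \left(-4\right)\right) 8 = -3 + \left(0 - 4 N\right) 8 = -3 + - 4 N 8 = -3 - 32 N$)
$k = 39280$ ($k = 36478 + 2802 = 39280$)
$\frac{k}{l{\left(I{\left(7 \right)} \right)}} = \frac{39280}{-3 - \frac{32}{6 + 7}} = \frac{39280}{-3 - \frac{32}{13}} = \frac{39280}{- \frac{71}{13}} = 39280 \left(- \frac{13}{71}\right) = - \frac{510640}{71}$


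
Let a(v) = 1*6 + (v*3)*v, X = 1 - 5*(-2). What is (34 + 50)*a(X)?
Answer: 30996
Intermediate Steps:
X = 11 (X = 1 + 10 = 11)
a(v) = 6 + 3*v² (a(v) = 6 + (3*v)*v = 6 + 3*v²)
(34 + 50)*a(X) = (34 + 50)*(6 + 3*11²) = 84*(6 + 3*121) = 84*(6 + 363) = 84*369 = 30996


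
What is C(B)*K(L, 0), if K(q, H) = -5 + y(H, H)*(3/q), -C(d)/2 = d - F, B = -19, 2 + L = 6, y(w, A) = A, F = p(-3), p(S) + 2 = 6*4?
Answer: -410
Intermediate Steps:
p(S) = 22 (p(S) = -2 + 6*4 = -2 + 24 = 22)
F = 22
L = 4 (L = -2 + 6 = 4)
C(d) = 44 - 2*d (C(d) = -2*(d - 1*22) = -2*(d - 22) = -2*(-22 + d) = 44 - 2*d)
K(q, H) = -5 + 3*H/q (K(q, H) = -5 + H*(3/q) = -5 + 3*H/q)
C(B)*K(L, 0) = (44 - 2*(-19))*(-5 + 3*0/4) = (44 + 38)*(-5 + 3*0*(¼)) = 82*(-5 + 0) = 82*(-5) = -410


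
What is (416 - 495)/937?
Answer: -79/937 ≈ -0.084312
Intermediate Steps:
(416 - 495)/937 = -79*1/937 = -79/937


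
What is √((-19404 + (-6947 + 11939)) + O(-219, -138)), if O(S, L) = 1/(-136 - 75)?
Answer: I*√641636863/211 ≈ 120.05*I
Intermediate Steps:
O(S, L) = -1/211 (O(S, L) = 1/(-211) = -1/211)
√((-19404 + (-6947 + 11939)) + O(-219, -138)) = √((-19404 + (-6947 + 11939)) - 1/211) = √((-19404 + 4992) - 1/211) = √(-14412 - 1/211) = √(-3040933/211) = I*√641636863/211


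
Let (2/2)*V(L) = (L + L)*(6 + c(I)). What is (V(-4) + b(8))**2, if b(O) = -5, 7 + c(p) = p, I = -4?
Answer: 1225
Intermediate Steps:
c(p) = -7 + p
V(L) = -10*L (V(L) = (L + L)*(6 + (-7 - 4)) = (2*L)*(6 - 11) = (2*L)*(-5) = -10*L)
(V(-4) + b(8))**2 = (-10*(-4) - 5)**2 = (40 - 5)**2 = 35**2 = 1225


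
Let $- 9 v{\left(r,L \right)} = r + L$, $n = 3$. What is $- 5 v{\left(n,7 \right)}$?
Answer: $\frac{50}{9} \approx 5.5556$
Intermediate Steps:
$v{\left(r,L \right)} = - \frac{L}{9} - \frac{r}{9}$ ($v{\left(r,L \right)} = - \frac{r + L}{9} = - \frac{L + r}{9} = - \frac{L}{9} - \frac{r}{9}$)
$- 5 v{\left(n,7 \right)} = - 5 \left(\left(- \frac{1}{9}\right) 7 - \frac{1}{3}\right) = - 5 \left(- \frac{7}{9} - \frac{1}{3}\right) = \left(-5\right) \left(- \frac{10}{9}\right) = \frac{50}{9}$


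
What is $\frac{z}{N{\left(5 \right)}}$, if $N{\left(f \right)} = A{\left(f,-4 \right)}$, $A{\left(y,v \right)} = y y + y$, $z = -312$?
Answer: $- \frac{52}{5} \approx -10.4$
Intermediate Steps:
$A{\left(y,v \right)} = y + y^{2}$ ($A{\left(y,v \right)} = y^{2} + y = y + y^{2}$)
$N{\left(f \right)} = f \left(1 + f\right)$
$\frac{z}{N{\left(5 \right)}} = - \frac{312}{5 \left(1 + 5\right)} = - \frac{312}{5 \cdot 6} = - \frac{312}{30} = \left(-312\right) \frac{1}{30} = - \frac{52}{5}$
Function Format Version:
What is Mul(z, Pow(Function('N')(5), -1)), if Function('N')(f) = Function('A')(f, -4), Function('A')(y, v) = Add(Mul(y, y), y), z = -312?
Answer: Rational(-52, 5) ≈ -10.400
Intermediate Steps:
Function('A')(y, v) = Add(y, Pow(y, 2)) (Function('A')(y, v) = Add(Pow(y, 2), y) = Add(y, Pow(y, 2)))
Function('N')(f) = Mul(f, Add(1, f))
Mul(z, Pow(Function('N')(5), -1)) = Mul(-312, Pow(Mul(5, Add(1, 5)), -1)) = Mul(-312, Pow(Mul(5, 6), -1)) = Mul(-312, Pow(30, -1)) = Mul(-312, Rational(1, 30)) = Rational(-52, 5)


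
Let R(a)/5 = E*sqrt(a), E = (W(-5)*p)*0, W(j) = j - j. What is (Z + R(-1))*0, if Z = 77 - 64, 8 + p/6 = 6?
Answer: 0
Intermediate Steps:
W(j) = 0
p = -12 (p = -48 + 6*6 = -48 + 36 = -12)
E = 0 (E = (0*(-12))*0 = 0*0 = 0)
Z = 13
R(a) = 0 (R(a) = 5*(0*sqrt(a)) = 5*0 = 0)
(Z + R(-1))*0 = (13 + 0)*0 = 13*0 = 0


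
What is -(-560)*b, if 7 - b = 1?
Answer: 3360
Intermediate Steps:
b = 6 (b = 7 - 1*1 = 7 - 1 = 6)
-(-560)*b = -(-560)*6 = -35*(-96) = 3360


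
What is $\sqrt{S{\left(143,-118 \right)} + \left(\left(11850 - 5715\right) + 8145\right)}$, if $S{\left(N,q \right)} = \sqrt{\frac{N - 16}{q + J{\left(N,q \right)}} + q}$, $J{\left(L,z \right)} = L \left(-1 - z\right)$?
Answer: $\frac{\sqrt{3941162461320 + 16613 i \sqrt{32564918891}}}{16613} \approx 119.5 + 0.04545 i$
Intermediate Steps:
$S{\left(N,q \right)} = \sqrt{q + \frac{-16 + N}{q - N \left(1 + q\right)}}$ ($S{\left(N,q \right)} = \sqrt{\frac{N - 16}{q - N \left(1 + q\right)} + q} = \sqrt{\frac{-16 + N}{q - N \left(1 + q\right)} + q} = \sqrt{q + \frac{-16 + N}{q - N \left(1 + q\right)}}$)
$\sqrt{S{\left(143,-118 \right)} + \left(\left(11850 - 5715\right) + 8145\right)} = \sqrt{\sqrt{\frac{16 - 143 - 118 \left(\left(-1\right) \left(-118\right) + 143 \left(1 - 118\right)\right)}{\left(-1\right) \left(-118\right) + 143 \left(1 - 118\right)}} + \left(\left(11850 - 5715\right) + 8145\right)} = \sqrt{\sqrt{\frac{16 - 143 - 118 \left(118 + 143 \left(-117\right)\right)}{118 + 143 \left(-117\right)}} + \left(6135 + 8145\right)} = \sqrt{\sqrt{\frac{16 - 143 - 118 \left(118 - 16731\right)}{118 - 16731}} + 14280} = \sqrt{\sqrt{\frac{16 - 143 - -1960334}{-16613}} + 14280} = \sqrt{\sqrt{- \frac{16 - 143 + 1960334}{16613}} + 14280} = \sqrt{\sqrt{\left(- \frac{1}{16613}\right) 1960207} + 14280} = \sqrt{\sqrt{- \frac{1960207}{16613}} + 14280} = \sqrt{\frac{i \sqrt{32564918891}}{16613} + 14280} = \sqrt{14280 + \frac{i \sqrt{32564918891}}{16613}}$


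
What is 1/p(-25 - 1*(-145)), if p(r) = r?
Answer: 1/120 ≈ 0.0083333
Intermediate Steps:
1/p(-25 - 1*(-145)) = 1/(-25 - 1*(-145)) = 1/(-25 + 145) = 1/120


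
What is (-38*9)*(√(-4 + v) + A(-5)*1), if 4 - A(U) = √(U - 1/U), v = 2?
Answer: -1368 - 342*I*√2 + 684*I*√30/5 ≈ -1368.0 + 265.62*I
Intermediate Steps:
A(U) = 4 - √(U - 1/U)
(-38*9)*(√(-4 + v) + A(-5)*1) = (-38*9)*(√(-4 + 2) + (4 - √(-5 - 1/(-5)))*1) = -342*(√(-2) + (4 - √(-5 - 1*(-⅕)))*1) = -342*(I*√2 + (4 - √(-5 + ⅕))*1) = -342*(I*√2 + (4 - √(-24/5))*1) = -342*(I*√2 + (4 - 2*I*√30/5)*1) = -342*(I*√2 + (4 - 2*I*√30/5)) = -342*(4 + I*√2 - 2*I*√30/5) = -1368 - 342*I*√2 + 684*I*√30/5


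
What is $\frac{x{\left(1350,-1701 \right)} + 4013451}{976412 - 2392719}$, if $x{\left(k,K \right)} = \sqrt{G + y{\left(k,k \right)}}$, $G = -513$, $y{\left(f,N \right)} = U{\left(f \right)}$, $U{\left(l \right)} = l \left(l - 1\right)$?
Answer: $- \frac{4013451}{1416307} - \frac{117 \sqrt{133}}{1416307} \approx -2.8347$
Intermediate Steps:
$U{\left(l \right)} = l \left(-1 + l\right)$
$y{\left(f,N \right)} = f \left(-1 + f\right)$
$x{\left(k,K \right)} = \sqrt{-513 + k \left(-1 + k\right)}$
$\frac{x{\left(1350,-1701 \right)} + 4013451}{976412 - 2392719} = \frac{\sqrt{-513 + 1350 \left(-1 + 1350\right)} + 4013451}{976412 - 2392719} = \frac{\sqrt{-513 + 1350 \cdot 1349} + 4013451}{-1416307} = \left(\sqrt{-513 + 1821150} + 4013451\right) \left(- \frac{1}{1416307}\right) = \left(\sqrt{1820637} + 4013451\right) \left(- \frac{1}{1416307}\right) = \left(117 \sqrt{133} + 4013451\right) \left(- \frac{1}{1416307}\right) = \left(4013451 + 117 \sqrt{133}\right) \left(- \frac{1}{1416307}\right) = - \frac{4013451}{1416307} - \frac{117 \sqrt{133}}{1416307}$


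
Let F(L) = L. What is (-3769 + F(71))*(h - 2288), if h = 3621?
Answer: -4929434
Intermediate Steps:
(-3769 + F(71))*(h - 2288) = (-3769 + 71)*(3621 - 2288) = -3698*1333 = -4929434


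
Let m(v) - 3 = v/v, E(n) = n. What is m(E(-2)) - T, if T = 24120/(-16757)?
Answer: 91148/16757 ≈ 5.4394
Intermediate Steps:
T = -24120/16757 (T = 24120*(-1/16757) = -24120/16757 ≈ -1.4394)
m(v) = 4 (m(v) = 3 + v/v = 3 + 1 = 4)
m(E(-2)) - T = 4 - 1*(-24120/16757) = 4 + 24120/16757 = 91148/16757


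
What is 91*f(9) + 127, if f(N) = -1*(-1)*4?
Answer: 491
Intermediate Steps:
f(N) = 4 (f(N) = 1*4 = 4)
91*f(9) + 127 = 91*4 + 127 = 364 + 127 = 491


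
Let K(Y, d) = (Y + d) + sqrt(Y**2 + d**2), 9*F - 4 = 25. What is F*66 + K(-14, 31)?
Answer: 689/3 + sqrt(1157) ≈ 263.68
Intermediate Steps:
F = 29/9 (F = 4/9 + (1/9)*25 = 4/9 + 25/9 = 29/9 ≈ 3.2222)
K(Y, d) = Y + d + sqrt(Y**2 + d**2)
F*66 + K(-14, 31) = (29/9)*66 + (-14 + 31 + sqrt((-14)**2 + 31**2)) = 638/3 + (-14 + 31 + sqrt(196 + 961)) = 638/3 + (-14 + 31 + sqrt(1157)) = 638/3 + (17 + sqrt(1157)) = 689/3 + sqrt(1157)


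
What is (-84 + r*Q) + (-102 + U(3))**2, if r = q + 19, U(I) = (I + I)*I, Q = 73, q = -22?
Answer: 6753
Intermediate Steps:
U(I) = 2*I**2 (U(I) = (2*I)*I = 2*I**2)
r = -3 (r = -22 + 19 = -3)
(-84 + r*Q) + (-102 + U(3))**2 = (-84 - 3*73) + (-102 + 2*3**2)**2 = (-84 - 219) + (-102 + 2*9)**2 = -303 + (-102 + 18)**2 = -303 + (-84)**2 = -303 + 7056 = 6753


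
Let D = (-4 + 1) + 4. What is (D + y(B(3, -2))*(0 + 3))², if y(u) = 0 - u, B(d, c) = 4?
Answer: 121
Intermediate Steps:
D = 1 (D = -3 + 4 = 1)
y(u) = -u
(D + y(B(3, -2))*(0 + 3))² = (1 + (-1*4)*(0 + 3))² = (1 - 4*3)² = (1 - 12)² = (-11)² = 121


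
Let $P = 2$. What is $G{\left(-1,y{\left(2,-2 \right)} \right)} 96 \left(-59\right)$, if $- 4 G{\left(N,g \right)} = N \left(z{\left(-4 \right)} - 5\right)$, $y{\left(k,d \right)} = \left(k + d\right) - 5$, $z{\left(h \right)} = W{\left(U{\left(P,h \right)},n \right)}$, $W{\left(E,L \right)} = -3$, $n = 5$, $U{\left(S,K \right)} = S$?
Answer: $11328$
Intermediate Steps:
$z{\left(h \right)} = -3$
$y{\left(k,d \right)} = -5 + d + k$ ($y{\left(k,d \right)} = \left(d + k\right) - 5 = -5 + d + k$)
$G{\left(N,g \right)} = 2 N$ ($G{\left(N,g \right)} = - \frac{N \left(-3 - 5\right)}{4} = - \frac{N \left(-8\right)}{4} = - \frac{\left(-8\right) N}{4} = 2 N$)
$G{\left(-1,y{\left(2,-2 \right)} \right)} 96 \left(-59\right) = 2 \left(-1\right) 96 \left(-59\right) = \left(-2\right) 96 \left(-59\right) = \left(-192\right) \left(-59\right) = 11328$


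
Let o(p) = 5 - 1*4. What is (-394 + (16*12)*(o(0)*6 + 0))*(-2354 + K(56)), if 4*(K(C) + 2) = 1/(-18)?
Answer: -64290907/36 ≈ -1.7859e+6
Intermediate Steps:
K(C) = -145/72 (K(C) = -2 + (1/4)/(-18) = -2 + (1/4)*(-1/18) = -2 - 1/72 = -145/72)
o(p) = 1 (o(p) = 5 - 4 = 1)
(-394 + (16*12)*(o(0)*6 + 0))*(-2354 + K(56)) = (-394 + (16*12)*(1*6 + 0))*(-2354 - 145/72) = (-394 + 192*(6 + 0))*(-169633/72) = (-394 + 192*6)*(-169633/72) = (-394 + 1152)*(-169633/72) = 758*(-169633/72) = -64290907/36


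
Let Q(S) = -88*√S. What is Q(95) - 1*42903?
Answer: -42903 - 88*√95 ≈ -43761.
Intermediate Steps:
Q(95) - 1*42903 = -88*√95 - 1*42903 = -88*√95 - 42903 = -42903 - 88*√95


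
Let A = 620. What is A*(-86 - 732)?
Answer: -507160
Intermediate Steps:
A*(-86 - 732) = 620*(-86 - 732) = 620*(-818) = -507160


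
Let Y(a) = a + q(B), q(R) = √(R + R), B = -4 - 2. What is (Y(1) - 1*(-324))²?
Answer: 105613 + 1300*I*√3 ≈ 1.0561e+5 + 2251.7*I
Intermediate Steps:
B = -6
q(R) = √2*√R (q(R) = √(2*R) = √2*√R)
Y(a) = a + 2*I*√3 (Y(a) = a + √2*√(-6) = a + √2*(I*√6) = a + 2*I*√3)
(Y(1) - 1*(-324))² = ((1 + 2*I*√3) - 1*(-324))² = ((1 + 2*I*√3) + 324)² = (325 + 2*I*√3)²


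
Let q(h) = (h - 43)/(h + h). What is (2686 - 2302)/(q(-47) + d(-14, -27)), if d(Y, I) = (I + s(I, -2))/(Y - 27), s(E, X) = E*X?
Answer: 3854/3 ≈ 1284.7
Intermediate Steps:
q(h) = (-43 + h)/(2*h) (q(h) = (-43 + h)/((2*h)) = (-43 + h)*(1/(2*h)) = (-43 + h)/(2*h))
d(Y, I) = -I/(-27 + Y) (d(Y, I) = (I + I*(-2))/(Y - 27) = (I - 2*I)/(-27 + Y) = (-I)/(-27 + Y) = -I/(-27 + Y))
(2686 - 2302)/(q(-47) + d(-14, -27)) = (2686 - 2302)/((1/2)*(-43 - 47)/(-47) - 1*(-27)/(-27 - 14)) = 384/((1/2)*(-1/47)*(-90) - 1*(-27)/(-41)) = 384/(45/47 - 1*(-27)*(-1/41)) = 384/(45/47 - 27/41) = 384/(576/1927) = 384*(1927/576) = 3854/3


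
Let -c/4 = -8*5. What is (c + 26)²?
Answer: 34596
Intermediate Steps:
c = 160 (c = -(-32)*5 = -4*(-40) = 160)
(c + 26)² = (160 + 26)² = 186² = 34596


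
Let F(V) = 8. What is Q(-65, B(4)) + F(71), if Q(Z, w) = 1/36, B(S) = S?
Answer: 289/36 ≈ 8.0278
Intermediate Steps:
Q(Z, w) = 1/36
Q(-65, B(4)) + F(71) = 1/36 + 8 = 289/36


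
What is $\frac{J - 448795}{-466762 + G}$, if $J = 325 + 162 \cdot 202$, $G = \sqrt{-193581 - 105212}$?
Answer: $\frac{937461036}{1052497891} + \frac{46194 i \sqrt{298793}}{24207451493} \approx 0.8907 + 0.0010431 i$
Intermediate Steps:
$G = i \sqrt{298793}$ ($G = \sqrt{-298793} = i \sqrt{298793} \approx 546.62 i$)
$J = 33049$ ($J = 325 + 32724 = 33049$)
$\frac{J - 448795}{-466762 + G} = \frac{33049 - 448795}{-466762 + i \sqrt{298793}} = - \frac{415746}{-466762 + i \sqrt{298793}}$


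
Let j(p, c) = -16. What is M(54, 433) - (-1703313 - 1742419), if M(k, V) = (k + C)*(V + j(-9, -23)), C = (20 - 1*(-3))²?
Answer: 3688843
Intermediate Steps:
C = 529 (C = (20 + 3)² = 23² = 529)
M(k, V) = (-16 + V)*(529 + k) (M(k, V) = (k + 529)*(V - 16) = (529 + k)*(-16 + V) = (-16 + V)*(529 + k))
M(54, 433) - (-1703313 - 1742419) = (-8464 - 16*54 + 529*433 + 433*54) - (-1703313 - 1742419) = (-8464 - 864 + 229057 + 23382) - 1*(-3445732) = 243111 + 3445732 = 3688843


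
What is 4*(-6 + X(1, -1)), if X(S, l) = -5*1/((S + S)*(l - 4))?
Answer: -22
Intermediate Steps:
X(S, l) = -5/(2*S*(-4 + l)) (X(S, l) = -5*1/(2*S*(-4 + l)) = -5/(2*S*(-4 + l)))
4*(-6 + X(1, -1)) = 4*(-6 - 5/2/(1*(-4 - 1))) = 4*(-6 - 5/2*1/(-5)) = 4*(-6 - 5/2*1*(-1/5)) = 4*(-6 + 1/2) = 4*(-11/2) = -22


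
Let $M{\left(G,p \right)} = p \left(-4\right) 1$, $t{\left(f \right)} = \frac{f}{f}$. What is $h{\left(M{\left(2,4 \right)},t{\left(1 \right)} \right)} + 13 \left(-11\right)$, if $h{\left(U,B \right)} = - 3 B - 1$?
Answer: $-147$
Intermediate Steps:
$t{\left(f \right)} = 1$
$M{\left(G,p \right)} = - 4 p$ ($M{\left(G,p \right)} = - 4 p 1 = - 4 p$)
$h{\left(U,B \right)} = -1 - 3 B$
$h{\left(M{\left(2,4 \right)},t{\left(1 \right)} \right)} + 13 \left(-11\right) = \left(-1 - 3\right) + 13 \left(-11\right) = \left(-1 - 3\right) - 143 = -4 - 143 = -147$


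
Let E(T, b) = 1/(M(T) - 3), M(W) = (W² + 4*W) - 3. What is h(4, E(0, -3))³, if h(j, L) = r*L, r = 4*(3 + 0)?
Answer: -8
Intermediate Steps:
r = 12 (r = 4*3 = 12)
M(W) = -3 + W² + 4*W
E(T, b) = 1/(-6 + T² + 4*T) (E(T, b) = 1/((-3 + T² + 4*T) - 3) = 1/(-6 + T² + 4*T))
h(j, L) = 12*L
h(4, E(0, -3))³ = (12/(-6 + 0² + 4*0))³ = (12/(-6 + 0 + 0))³ = (12/(-6))³ = (12*(-⅙))³ = (-2)³ = -8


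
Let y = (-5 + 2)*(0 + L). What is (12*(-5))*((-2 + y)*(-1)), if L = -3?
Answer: 420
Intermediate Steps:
y = 9 (y = (-5 + 2)*(0 - 3) = -3*(-3) = 9)
(12*(-5))*((-2 + y)*(-1)) = (12*(-5))*((-2 + 9)*(-1)) = -420*(-1) = -60*(-7) = 420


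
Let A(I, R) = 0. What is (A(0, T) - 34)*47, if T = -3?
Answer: -1598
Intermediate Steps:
(A(0, T) - 34)*47 = (0 - 34)*47 = -34*47 = -1598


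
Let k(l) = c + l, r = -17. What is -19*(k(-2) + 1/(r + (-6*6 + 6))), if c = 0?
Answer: 1805/47 ≈ 38.404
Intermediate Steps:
k(l) = l (k(l) = 0 + l = l)
-19*(k(-2) + 1/(r + (-6*6 + 6))) = -19*(-2 + 1/(-17 + (-6*6 + 6))) = -19*(-2 + 1/(-17 + (-36 + 6))) = -19*(-2 + 1/(-17 - 30)) = -19*(-2 + 1/(-47)) = -19*(-2 - 1/47) = -19*(-95/47) = 1805/47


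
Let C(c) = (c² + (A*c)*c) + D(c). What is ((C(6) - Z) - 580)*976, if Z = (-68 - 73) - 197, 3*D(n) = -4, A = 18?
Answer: 1290272/3 ≈ 4.3009e+5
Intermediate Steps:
D(n) = -4/3 (D(n) = (⅓)*(-4) = -4/3)
Z = -338 (Z = -141 - 197 = -338)
C(c) = -4/3 + 19*c² (C(c) = (c² + (18*c)*c) - 4/3 = (c² + 18*c²) - 4/3 = 19*c² - 4/3 = -4/3 + 19*c²)
((C(6) - Z) - 580)*976 = (((-4/3 + 19*6²) - 1*(-338)) - 580)*976 = (((-4/3 + 19*36) + 338) - 580)*976 = (((-4/3 + 684) + 338) - 580)*976 = ((2048/3 + 338) - 580)*976 = (3062/3 - 580)*976 = (1322/3)*976 = 1290272/3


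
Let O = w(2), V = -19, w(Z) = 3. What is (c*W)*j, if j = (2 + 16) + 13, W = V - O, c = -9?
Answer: 6138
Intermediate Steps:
O = 3
W = -22 (W = -19 - 1*3 = -19 - 3 = -22)
j = 31 (j = 18 + 13 = 31)
(c*W)*j = -9*(-22)*31 = 198*31 = 6138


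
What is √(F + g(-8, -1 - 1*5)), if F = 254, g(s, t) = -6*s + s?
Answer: 7*√6 ≈ 17.146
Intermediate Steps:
g(s, t) = -5*s
√(F + g(-8, -1 - 1*5)) = √(254 - 5*(-8)) = √(254 + 40) = √294 = 7*√6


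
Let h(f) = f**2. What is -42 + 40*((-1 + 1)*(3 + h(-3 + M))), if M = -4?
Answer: -42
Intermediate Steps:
-42 + 40*((-1 + 1)*(3 + h(-3 + M))) = -42 + 40*((-1 + 1)*(3 + (-3 - 4)**2)) = -42 + 40*(0*(3 + (-7)**2)) = -42 + 40*(0*(3 + 49)) = -42 + 40*(0*52) = -42 + 40*0 = -42 + 0 = -42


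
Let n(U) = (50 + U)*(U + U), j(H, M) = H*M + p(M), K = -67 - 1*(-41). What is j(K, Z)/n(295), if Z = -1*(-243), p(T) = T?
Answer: -81/2714 ≈ -0.029845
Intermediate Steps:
Z = 243
K = -26 (K = -67 + 41 = -26)
j(H, M) = M + H*M (j(H, M) = H*M + M = M + H*M)
n(U) = 2*U*(50 + U) (n(U) = (50 + U)*(2*U) = 2*U*(50 + U))
j(K, Z)/n(295) = (243*(1 - 26))/((2*295*(50 + 295))) = (243*(-25))/((2*295*345)) = -6075/203550 = -6075*1/203550 = -81/2714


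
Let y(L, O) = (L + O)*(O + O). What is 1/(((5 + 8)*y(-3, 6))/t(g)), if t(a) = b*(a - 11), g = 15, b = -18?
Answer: -2/13 ≈ -0.15385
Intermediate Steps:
y(L, O) = 2*O*(L + O) (y(L, O) = (L + O)*(2*O) = 2*O*(L + O))
t(a) = 198 - 18*a (t(a) = -18*(a - 11) = -18*(-11 + a) = 198 - 18*a)
1/(((5 + 8)*y(-3, 6))/t(g)) = 1/(((5 + 8)*(2*6*(-3 + 6)))/(198 - 18*15)) = 1/((13*(2*6*3))/(198 - 270)) = 1/((13*36)/(-72)) = 1/(468*(-1/72)) = 1/(-13/2) = -2/13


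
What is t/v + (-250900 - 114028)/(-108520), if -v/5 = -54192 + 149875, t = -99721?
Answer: 4635218801/1297939895 ≈ 3.5712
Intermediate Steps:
v = -478415 (v = -5*(-54192 + 149875) = -5*95683 = -478415)
t/v + (-250900 - 114028)/(-108520) = -99721/(-478415) + (-250900 - 114028)/(-108520) = -99721*(-1/478415) - 364928*(-1/108520) = 99721/478415 + 45616/13565 = 4635218801/1297939895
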